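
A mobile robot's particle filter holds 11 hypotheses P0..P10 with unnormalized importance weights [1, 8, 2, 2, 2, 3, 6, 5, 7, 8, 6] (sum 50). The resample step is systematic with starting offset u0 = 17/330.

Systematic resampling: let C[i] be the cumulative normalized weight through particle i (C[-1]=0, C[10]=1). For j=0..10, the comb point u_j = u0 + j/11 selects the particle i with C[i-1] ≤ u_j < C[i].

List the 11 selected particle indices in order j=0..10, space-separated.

1 1 3 5 6 7 8 8 9 9 10

C = [1/50, 9/50, 11/50, 13/50, 3/10, 9/25, 12/25, 29/50, 18/25, 22/25, 1]
j=0: u_0=17/330 ∈ [1/50, 9/50) → index 1
j=1: u_1=47/330 ∈ [1/50, 9/50) → index 1
j=2: u_2=7/30 ∈ [11/50, 13/50) → index 3
j=3: u_3=107/330 ∈ [3/10, 9/25) → index 5
j=4: u_4=137/330 ∈ [9/25, 12/25) → index 6
j=5: u_5=167/330 ∈ [12/25, 29/50) → index 7
j=6: u_6=197/330 ∈ [29/50, 18/25) → index 8
j=7: u_7=227/330 ∈ [29/50, 18/25) → index 8
j=8: u_8=257/330 ∈ [18/25, 22/25) → index 9
j=9: u_9=287/330 ∈ [18/25, 22/25) → index 9
j=10: u_10=317/330 ∈ [22/25, 1) → index 10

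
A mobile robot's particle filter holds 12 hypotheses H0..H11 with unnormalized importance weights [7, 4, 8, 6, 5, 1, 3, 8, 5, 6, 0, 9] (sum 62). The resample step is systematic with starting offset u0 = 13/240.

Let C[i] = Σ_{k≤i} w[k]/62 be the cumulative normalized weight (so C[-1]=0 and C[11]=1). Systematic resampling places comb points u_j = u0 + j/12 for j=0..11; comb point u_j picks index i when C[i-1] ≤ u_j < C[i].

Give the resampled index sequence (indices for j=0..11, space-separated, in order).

C = [7/62, 11/62, 19/62, 25/62, 15/31, 1/2, 17/31, 21/31, 47/62, 53/62, 53/62, 1]
j=0: u_0=13/240 ∈ [0, 7/62) → index 0
j=1: u_1=11/80 ∈ [7/62, 11/62) → index 1
j=2: u_2=53/240 ∈ [11/62, 19/62) → index 2
j=3: u_3=73/240 ∈ [11/62, 19/62) → index 2
j=4: u_4=31/80 ∈ [19/62, 25/62) → index 3
j=5: u_5=113/240 ∈ [25/62, 15/31) → index 4
j=6: u_6=133/240 ∈ [17/31, 21/31) → index 7
j=7: u_7=51/80 ∈ [17/31, 21/31) → index 7
j=8: u_8=173/240 ∈ [21/31, 47/62) → index 8
j=9: u_9=193/240 ∈ [47/62, 53/62) → index 9
j=10: u_10=71/80 ∈ [53/62, 1) → index 11
j=11: u_11=233/240 ∈ [53/62, 1) → index 11

0 1 2 2 3 4 7 7 8 9 11 11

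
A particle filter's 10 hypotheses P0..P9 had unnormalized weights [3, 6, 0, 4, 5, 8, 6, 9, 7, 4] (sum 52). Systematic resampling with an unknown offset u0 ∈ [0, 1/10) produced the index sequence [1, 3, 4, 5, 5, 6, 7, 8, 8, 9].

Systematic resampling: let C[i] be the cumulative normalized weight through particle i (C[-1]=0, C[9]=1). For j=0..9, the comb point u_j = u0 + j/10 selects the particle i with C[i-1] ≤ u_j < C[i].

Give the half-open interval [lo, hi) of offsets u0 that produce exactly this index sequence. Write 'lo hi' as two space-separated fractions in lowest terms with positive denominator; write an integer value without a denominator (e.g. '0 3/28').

23/260 1/10

C = [3/52, 9/52, 9/52, 1/4, 9/26, 1/2, 8/13, 41/52, 12/13, 1]
j=0 picked index 1: u0 ∈ [3/52, 9/52)
j=1 picked index 3: u0 ∈ [19/260, 3/20)
j=2 picked index 4: u0 ∈ [1/20, 19/130)
j=3 picked index 5: u0 ∈ [3/65, 1/5)
j=4 picked index 5: u0 ∈ [-7/130, 1/10)
j=5 picked index 6: u0 ∈ [0, 3/26)
j=6 picked index 7: u0 ∈ [1/65, 49/260)
j=7 picked index 8: u0 ∈ [23/260, 29/130)
j=8 picked index 8: u0 ∈ [-3/260, 8/65)
j=9 picked index 9: u0 ∈ [3/130, 1/10)
intersection: [23/260, 1/10)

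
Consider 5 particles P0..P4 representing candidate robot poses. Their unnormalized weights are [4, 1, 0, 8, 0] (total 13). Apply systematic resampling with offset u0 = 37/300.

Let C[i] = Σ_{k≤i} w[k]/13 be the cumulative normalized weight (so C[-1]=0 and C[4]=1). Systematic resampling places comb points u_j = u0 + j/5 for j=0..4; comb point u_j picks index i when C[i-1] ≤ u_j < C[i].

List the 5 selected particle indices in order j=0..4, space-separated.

C = [4/13, 5/13, 5/13, 1, 1]
j=0: u_0=37/300 ∈ [0, 4/13) → index 0
j=1: u_1=97/300 ∈ [4/13, 5/13) → index 1
j=2: u_2=157/300 ∈ [5/13, 1) → index 3
j=3: u_3=217/300 ∈ [5/13, 1) → index 3
j=4: u_4=277/300 ∈ [5/13, 1) → index 3

0 1 3 3 3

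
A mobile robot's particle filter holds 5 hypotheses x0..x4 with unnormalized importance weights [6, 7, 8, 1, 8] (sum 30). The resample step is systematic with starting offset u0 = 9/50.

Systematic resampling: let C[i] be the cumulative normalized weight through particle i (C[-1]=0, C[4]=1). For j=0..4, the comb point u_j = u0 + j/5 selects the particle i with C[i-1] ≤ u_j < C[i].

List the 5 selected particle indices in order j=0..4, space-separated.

0 1 2 4 4

C = [1/5, 13/30, 7/10, 11/15, 1]
j=0: u_0=9/50 ∈ [0, 1/5) → index 0
j=1: u_1=19/50 ∈ [1/5, 13/30) → index 1
j=2: u_2=29/50 ∈ [13/30, 7/10) → index 2
j=3: u_3=39/50 ∈ [11/15, 1) → index 4
j=4: u_4=49/50 ∈ [11/15, 1) → index 4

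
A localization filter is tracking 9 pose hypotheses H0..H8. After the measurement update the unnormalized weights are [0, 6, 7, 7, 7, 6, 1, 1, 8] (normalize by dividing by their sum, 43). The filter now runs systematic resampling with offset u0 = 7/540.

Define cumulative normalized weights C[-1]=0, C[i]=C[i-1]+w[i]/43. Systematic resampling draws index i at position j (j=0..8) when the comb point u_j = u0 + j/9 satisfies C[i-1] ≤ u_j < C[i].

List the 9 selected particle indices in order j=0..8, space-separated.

C = [0, 6/43, 13/43, 20/43, 27/43, 33/43, 34/43, 35/43, 1]
j=0: u_0=7/540 ∈ [0, 6/43) → index 1
j=1: u_1=67/540 ∈ [0, 6/43) → index 1
j=2: u_2=127/540 ∈ [6/43, 13/43) → index 2
j=3: u_3=187/540 ∈ [13/43, 20/43) → index 3
j=4: u_4=247/540 ∈ [13/43, 20/43) → index 3
j=5: u_5=307/540 ∈ [20/43, 27/43) → index 4
j=6: u_6=367/540 ∈ [27/43, 33/43) → index 5
j=7: u_7=427/540 ∈ [34/43, 35/43) → index 7
j=8: u_8=487/540 ∈ [35/43, 1) → index 8

1 1 2 3 3 4 5 7 8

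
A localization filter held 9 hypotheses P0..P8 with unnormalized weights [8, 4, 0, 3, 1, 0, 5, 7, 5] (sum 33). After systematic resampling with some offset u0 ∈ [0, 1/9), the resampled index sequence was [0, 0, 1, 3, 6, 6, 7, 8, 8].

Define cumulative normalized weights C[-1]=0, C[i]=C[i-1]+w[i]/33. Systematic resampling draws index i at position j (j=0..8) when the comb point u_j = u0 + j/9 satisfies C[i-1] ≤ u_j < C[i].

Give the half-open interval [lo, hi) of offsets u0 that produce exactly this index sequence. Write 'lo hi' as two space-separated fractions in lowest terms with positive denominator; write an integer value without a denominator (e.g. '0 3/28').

7/99 8/99

C = [8/33, 4/11, 4/11, 5/11, 16/33, 16/33, 7/11, 28/33, 1]
j=0 picked index 0: u0 ∈ [0, 8/33)
j=1 picked index 0: u0 ∈ [-1/9, 13/99)
j=2 picked index 1: u0 ∈ [2/99, 14/99)
j=3 picked index 3: u0 ∈ [1/33, 4/33)
j=4 picked index 6: u0 ∈ [4/99, 19/99)
j=5 picked index 6: u0 ∈ [-7/99, 8/99)
j=6 picked index 7: u0 ∈ [-1/33, 2/11)
j=7 picked index 8: u0 ∈ [7/99, 2/9)
j=8 picked index 8: u0 ∈ [-4/99, 1/9)
intersection: [7/99, 8/99)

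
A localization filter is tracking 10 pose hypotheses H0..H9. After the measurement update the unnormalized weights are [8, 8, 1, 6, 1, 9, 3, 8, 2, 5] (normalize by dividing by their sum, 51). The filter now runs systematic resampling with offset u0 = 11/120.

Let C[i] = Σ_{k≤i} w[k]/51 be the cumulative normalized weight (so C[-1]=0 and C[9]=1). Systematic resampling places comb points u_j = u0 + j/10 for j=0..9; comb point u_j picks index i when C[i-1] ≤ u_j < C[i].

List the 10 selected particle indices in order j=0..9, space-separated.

C = [8/51, 16/51, 1/3, 23/51, 8/17, 11/17, 12/17, 44/51, 46/51, 1]
j=0: u_0=11/120 ∈ [0, 8/51) → index 0
j=1: u_1=23/120 ∈ [8/51, 16/51) → index 1
j=2: u_2=7/24 ∈ [8/51, 16/51) → index 1
j=3: u_3=47/120 ∈ [1/3, 23/51) → index 3
j=4: u_4=59/120 ∈ [8/17, 11/17) → index 5
j=5: u_5=71/120 ∈ [8/17, 11/17) → index 5
j=6: u_6=83/120 ∈ [11/17, 12/17) → index 6
j=7: u_7=19/24 ∈ [12/17, 44/51) → index 7
j=8: u_8=107/120 ∈ [44/51, 46/51) → index 8
j=9: u_9=119/120 ∈ [46/51, 1) → index 9

0 1 1 3 5 5 6 7 8 9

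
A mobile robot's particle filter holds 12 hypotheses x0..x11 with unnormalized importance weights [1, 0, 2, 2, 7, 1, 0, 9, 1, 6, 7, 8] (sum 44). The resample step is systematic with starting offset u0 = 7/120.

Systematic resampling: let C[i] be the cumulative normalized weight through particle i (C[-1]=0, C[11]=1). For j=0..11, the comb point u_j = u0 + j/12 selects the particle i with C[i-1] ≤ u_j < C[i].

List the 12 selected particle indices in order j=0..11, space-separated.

C = [1/44, 1/44, 3/44, 5/44, 3/11, 13/44, 13/44, 1/2, 23/44, 29/44, 9/11, 1]
j=0: u_0=7/120 ∈ [1/44, 3/44) → index 2
j=1: u_1=17/120 ∈ [5/44, 3/11) → index 4
j=2: u_2=9/40 ∈ [5/44, 3/11) → index 4
j=3: u_3=37/120 ∈ [13/44, 1/2) → index 7
j=4: u_4=47/120 ∈ [13/44, 1/2) → index 7
j=5: u_5=19/40 ∈ [13/44, 1/2) → index 7
j=6: u_6=67/120 ∈ [23/44, 29/44) → index 9
j=7: u_7=77/120 ∈ [23/44, 29/44) → index 9
j=8: u_8=29/40 ∈ [29/44, 9/11) → index 10
j=9: u_9=97/120 ∈ [29/44, 9/11) → index 10
j=10: u_10=107/120 ∈ [9/11, 1) → index 11
j=11: u_11=39/40 ∈ [9/11, 1) → index 11

2 4 4 7 7 7 9 9 10 10 11 11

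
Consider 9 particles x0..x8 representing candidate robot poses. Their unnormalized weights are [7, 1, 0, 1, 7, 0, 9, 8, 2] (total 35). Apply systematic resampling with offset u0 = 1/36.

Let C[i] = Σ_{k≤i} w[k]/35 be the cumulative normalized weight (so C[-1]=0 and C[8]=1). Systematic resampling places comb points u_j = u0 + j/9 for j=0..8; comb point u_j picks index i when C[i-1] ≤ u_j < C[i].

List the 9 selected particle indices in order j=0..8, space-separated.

C = [1/5, 8/35, 8/35, 9/35, 16/35, 16/35, 5/7, 33/35, 1]
j=0: u_0=1/36 ∈ [0, 1/5) → index 0
j=1: u_1=5/36 ∈ [0, 1/5) → index 0
j=2: u_2=1/4 ∈ [8/35, 9/35) → index 3
j=3: u_3=13/36 ∈ [9/35, 16/35) → index 4
j=4: u_4=17/36 ∈ [16/35, 5/7) → index 6
j=5: u_5=7/12 ∈ [16/35, 5/7) → index 6
j=6: u_6=25/36 ∈ [16/35, 5/7) → index 6
j=7: u_7=29/36 ∈ [5/7, 33/35) → index 7
j=8: u_8=11/12 ∈ [5/7, 33/35) → index 7

0 0 3 4 6 6 6 7 7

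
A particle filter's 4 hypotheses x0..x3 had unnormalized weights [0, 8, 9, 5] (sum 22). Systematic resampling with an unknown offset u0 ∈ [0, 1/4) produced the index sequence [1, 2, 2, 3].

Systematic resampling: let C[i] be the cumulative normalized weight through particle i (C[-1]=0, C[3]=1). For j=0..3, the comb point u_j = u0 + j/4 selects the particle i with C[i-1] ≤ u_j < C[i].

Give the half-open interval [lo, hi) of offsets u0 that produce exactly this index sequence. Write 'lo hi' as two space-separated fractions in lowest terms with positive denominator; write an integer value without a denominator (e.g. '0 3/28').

C = [0, 4/11, 17/22, 1]
j=0 picked index 1: u0 ∈ [0, 4/11)
j=1 picked index 2: u0 ∈ [5/44, 23/44)
j=2 picked index 2: u0 ∈ [-3/22, 3/11)
j=3 picked index 3: u0 ∈ [1/44, 1/4)
intersection: [5/44, 1/4)

5/44 1/4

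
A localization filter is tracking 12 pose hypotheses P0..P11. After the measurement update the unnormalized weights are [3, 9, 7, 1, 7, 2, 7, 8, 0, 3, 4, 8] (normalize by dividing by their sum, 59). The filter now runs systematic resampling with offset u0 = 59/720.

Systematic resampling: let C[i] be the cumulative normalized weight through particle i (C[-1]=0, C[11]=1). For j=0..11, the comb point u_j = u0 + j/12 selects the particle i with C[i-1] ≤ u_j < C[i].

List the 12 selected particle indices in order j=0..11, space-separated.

C = [3/59, 12/59, 19/59, 20/59, 27/59, 29/59, 36/59, 44/59, 44/59, 47/59, 51/59, 1]
j=0: u_0=59/720 ∈ [3/59, 12/59) → index 1
j=1: u_1=119/720 ∈ [3/59, 12/59) → index 1
j=2: u_2=179/720 ∈ [12/59, 19/59) → index 2
j=3: u_3=239/720 ∈ [19/59, 20/59) → index 3
j=4: u_4=299/720 ∈ [20/59, 27/59) → index 4
j=5: u_5=359/720 ∈ [29/59, 36/59) → index 6
j=6: u_6=419/720 ∈ [29/59, 36/59) → index 6
j=7: u_7=479/720 ∈ [36/59, 44/59) → index 7
j=8: u_8=539/720 ∈ [44/59, 47/59) → index 9
j=9: u_9=599/720 ∈ [47/59, 51/59) → index 10
j=10: u_10=659/720 ∈ [51/59, 1) → index 11
j=11: u_11=719/720 ∈ [51/59, 1) → index 11

1 1 2 3 4 6 6 7 9 10 11 11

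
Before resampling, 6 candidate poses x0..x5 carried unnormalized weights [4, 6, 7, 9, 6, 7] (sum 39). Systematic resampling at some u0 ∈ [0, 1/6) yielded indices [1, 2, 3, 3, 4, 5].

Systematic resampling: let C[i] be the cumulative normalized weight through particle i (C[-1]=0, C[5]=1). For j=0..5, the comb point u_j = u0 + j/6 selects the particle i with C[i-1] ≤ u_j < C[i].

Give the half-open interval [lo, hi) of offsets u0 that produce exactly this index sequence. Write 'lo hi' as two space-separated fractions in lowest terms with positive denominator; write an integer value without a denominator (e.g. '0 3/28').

4/39 2/13

C = [4/39, 10/39, 17/39, 2/3, 32/39, 1]
j=0 picked index 1: u0 ∈ [4/39, 10/39)
j=1 picked index 2: u0 ∈ [7/78, 7/26)
j=2 picked index 3: u0 ∈ [4/39, 1/3)
j=3 picked index 3: u0 ∈ [-5/78, 1/6)
j=4 picked index 4: u0 ∈ [0, 2/13)
j=5 picked index 5: u0 ∈ [-1/78, 1/6)
intersection: [4/39, 2/13)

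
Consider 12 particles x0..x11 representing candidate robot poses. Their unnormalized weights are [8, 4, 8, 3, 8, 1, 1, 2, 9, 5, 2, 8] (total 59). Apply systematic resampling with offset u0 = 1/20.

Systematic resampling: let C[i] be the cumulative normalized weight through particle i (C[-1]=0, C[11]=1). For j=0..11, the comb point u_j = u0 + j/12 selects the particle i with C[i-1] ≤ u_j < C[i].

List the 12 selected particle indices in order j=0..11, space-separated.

0 0 2 2 3 4 6 8 8 9 11 11

C = [8/59, 12/59, 20/59, 23/59, 31/59, 32/59, 33/59, 35/59, 44/59, 49/59, 51/59, 1]
j=0: u_0=1/20 ∈ [0, 8/59) → index 0
j=1: u_1=2/15 ∈ [0, 8/59) → index 0
j=2: u_2=13/60 ∈ [12/59, 20/59) → index 2
j=3: u_3=3/10 ∈ [12/59, 20/59) → index 2
j=4: u_4=23/60 ∈ [20/59, 23/59) → index 3
j=5: u_5=7/15 ∈ [23/59, 31/59) → index 4
j=6: u_6=11/20 ∈ [32/59, 33/59) → index 6
j=7: u_7=19/30 ∈ [35/59, 44/59) → index 8
j=8: u_8=43/60 ∈ [35/59, 44/59) → index 8
j=9: u_9=4/5 ∈ [44/59, 49/59) → index 9
j=10: u_10=53/60 ∈ [51/59, 1) → index 11
j=11: u_11=29/30 ∈ [51/59, 1) → index 11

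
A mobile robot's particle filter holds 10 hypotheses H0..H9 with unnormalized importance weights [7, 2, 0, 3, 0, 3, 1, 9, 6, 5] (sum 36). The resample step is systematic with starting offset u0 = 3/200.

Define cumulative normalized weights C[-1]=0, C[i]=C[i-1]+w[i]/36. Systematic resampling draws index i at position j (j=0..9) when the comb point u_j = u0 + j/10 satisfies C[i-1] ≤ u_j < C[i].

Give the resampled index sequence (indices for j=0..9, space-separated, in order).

0 0 1 3 5 7 7 8 8 9

C = [7/36, 1/4, 1/4, 1/3, 1/3, 5/12, 4/9, 25/36, 31/36, 1]
j=0: u_0=3/200 ∈ [0, 7/36) → index 0
j=1: u_1=23/200 ∈ [0, 7/36) → index 0
j=2: u_2=43/200 ∈ [7/36, 1/4) → index 1
j=3: u_3=63/200 ∈ [1/4, 1/3) → index 3
j=4: u_4=83/200 ∈ [1/3, 5/12) → index 5
j=5: u_5=103/200 ∈ [4/9, 25/36) → index 7
j=6: u_6=123/200 ∈ [4/9, 25/36) → index 7
j=7: u_7=143/200 ∈ [25/36, 31/36) → index 8
j=8: u_8=163/200 ∈ [25/36, 31/36) → index 8
j=9: u_9=183/200 ∈ [31/36, 1) → index 9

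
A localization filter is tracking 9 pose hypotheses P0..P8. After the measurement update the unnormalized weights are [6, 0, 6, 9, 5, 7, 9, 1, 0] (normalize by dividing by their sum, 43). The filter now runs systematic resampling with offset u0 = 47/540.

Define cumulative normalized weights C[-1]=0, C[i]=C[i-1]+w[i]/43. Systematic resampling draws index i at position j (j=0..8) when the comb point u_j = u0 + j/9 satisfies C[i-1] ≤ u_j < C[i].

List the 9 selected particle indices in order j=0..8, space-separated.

C = [6/43, 6/43, 12/43, 21/43, 26/43, 33/43, 42/43, 1, 1]
j=0: u_0=47/540 ∈ [0, 6/43) → index 0
j=1: u_1=107/540 ∈ [6/43, 12/43) → index 2
j=2: u_2=167/540 ∈ [12/43, 21/43) → index 3
j=3: u_3=227/540 ∈ [12/43, 21/43) → index 3
j=4: u_4=287/540 ∈ [21/43, 26/43) → index 4
j=5: u_5=347/540 ∈ [26/43, 33/43) → index 5
j=6: u_6=407/540 ∈ [26/43, 33/43) → index 5
j=7: u_7=467/540 ∈ [33/43, 42/43) → index 6
j=8: u_8=527/540 ∈ [33/43, 42/43) → index 6

0 2 3 3 4 5 5 6 6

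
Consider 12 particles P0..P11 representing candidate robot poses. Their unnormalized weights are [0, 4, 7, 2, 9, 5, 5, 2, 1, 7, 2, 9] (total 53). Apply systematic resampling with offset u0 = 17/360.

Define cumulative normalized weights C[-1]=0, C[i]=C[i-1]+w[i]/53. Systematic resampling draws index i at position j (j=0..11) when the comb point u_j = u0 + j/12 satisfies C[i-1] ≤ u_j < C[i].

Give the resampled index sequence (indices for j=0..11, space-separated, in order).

C = [0, 4/53, 11/53, 13/53, 22/53, 27/53, 32/53, 34/53, 35/53, 42/53, 44/53, 1]
j=0: u_0=17/360 ∈ [0, 4/53) → index 1
j=1: u_1=47/360 ∈ [4/53, 11/53) → index 2
j=2: u_2=77/360 ∈ [11/53, 13/53) → index 3
j=3: u_3=107/360 ∈ [13/53, 22/53) → index 4
j=4: u_4=137/360 ∈ [13/53, 22/53) → index 4
j=5: u_5=167/360 ∈ [22/53, 27/53) → index 5
j=6: u_6=197/360 ∈ [27/53, 32/53) → index 6
j=7: u_7=227/360 ∈ [32/53, 34/53) → index 7
j=8: u_8=257/360 ∈ [35/53, 42/53) → index 9
j=9: u_9=287/360 ∈ [42/53, 44/53) → index 10
j=10: u_10=317/360 ∈ [44/53, 1) → index 11
j=11: u_11=347/360 ∈ [44/53, 1) → index 11

1 2 3 4 4 5 6 7 9 10 11 11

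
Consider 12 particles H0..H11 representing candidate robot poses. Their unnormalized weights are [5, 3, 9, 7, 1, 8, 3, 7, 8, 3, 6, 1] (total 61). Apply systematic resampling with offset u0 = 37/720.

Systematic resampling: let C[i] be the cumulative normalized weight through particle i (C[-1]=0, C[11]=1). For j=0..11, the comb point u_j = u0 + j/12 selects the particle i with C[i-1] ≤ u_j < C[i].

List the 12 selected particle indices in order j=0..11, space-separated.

0 2 2 3 3 5 6 7 8 8 9 10

C = [5/61, 8/61, 17/61, 24/61, 25/61, 33/61, 36/61, 43/61, 51/61, 54/61, 60/61, 1]
j=0: u_0=37/720 ∈ [0, 5/61) → index 0
j=1: u_1=97/720 ∈ [8/61, 17/61) → index 2
j=2: u_2=157/720 ∈ [8/61, 17/61) → index 2
j=3: u_3=217/720 ∈ [17/61, 24/61) → index 3
j=4: u_4=277/720 ∈ [17/61, 24/61) → index 3
j=5: u_5=337/720 ∈ [25/61, 33/61) → index 5
j=6: u_6=397/720 ∈ [33/61, 36/61) → index 6
j=7: u_7=457/720 ∈ [36/61, 43/61) → index 7
j=8: u_8=517/720 ∈ [43/61, 51/61) → index 8
j=9: u_9=577/720 ∈ [43/61, 51/61) → index 8
j=10: u_10=637/720 ∈ [51/61, 54/61) → index 9
j=11: u_11=697/720 ∈ [54/61, 60/61) → index 10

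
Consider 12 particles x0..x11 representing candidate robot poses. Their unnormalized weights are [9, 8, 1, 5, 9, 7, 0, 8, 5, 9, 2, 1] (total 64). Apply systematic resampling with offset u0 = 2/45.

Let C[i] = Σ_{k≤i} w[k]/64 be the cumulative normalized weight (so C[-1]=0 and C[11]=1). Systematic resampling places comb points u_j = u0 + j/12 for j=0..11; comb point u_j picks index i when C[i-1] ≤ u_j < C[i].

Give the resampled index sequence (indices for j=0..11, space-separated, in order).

0 0 1 3 4 4 5 7 7 8 9 10

C = [9/64, 17/64, 9/32, 23/64, 1/2, 39/64, 39/64, 47/64, 13/16, 61/64, 63/64, 1]
j=0: u_0=2/45 ∈ [0, 9/64) → index 0
j=1: u_1=23/180 ∈ [0, 9/64) → index 0
j=2: u_2=19/90 ∈ [9/64, 17/64) → index 1
j=3: u_3=53/180 ∈ [9/32, 23/64) → index 3
j=4: u_4=17/45 ∈ [23/64, 1/2) → index 4
j=5: u_5=83/180 ∈ [23/64, 1/2) → index 4
j=6: u_6=49/90 ∈ [1/2, 39/64) → index 5
j=7: u_7=113/180 ∈ [39/64, 47/64) → index 7
j=8: u_8=32/45 ∈ [39/64, 47/64) → index 7
j=9: u_9=143/180 ∈ [47/64, 13/16) → index 8
j=10: u_10=79/90 ∈ [13/16, 61/64) → index 9
j=11: u_11=173/180 ∈ [61/64, 63/64) → index 10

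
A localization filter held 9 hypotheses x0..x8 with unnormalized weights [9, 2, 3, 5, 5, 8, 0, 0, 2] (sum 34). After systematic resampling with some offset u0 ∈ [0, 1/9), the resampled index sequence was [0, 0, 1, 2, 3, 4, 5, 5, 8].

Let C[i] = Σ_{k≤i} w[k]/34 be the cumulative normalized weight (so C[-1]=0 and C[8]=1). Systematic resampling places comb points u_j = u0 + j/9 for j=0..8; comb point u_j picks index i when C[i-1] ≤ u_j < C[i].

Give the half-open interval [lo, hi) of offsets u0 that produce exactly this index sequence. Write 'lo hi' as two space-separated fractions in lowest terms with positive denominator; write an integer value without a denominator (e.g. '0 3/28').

8/153 4/51

C = [9/34, 11/34, 7/17, 19/34, 12/17, 16/17, 16/17, 16/17, 1]
j=0 picked index 0: u0 ∈ [0, 9/34)
j=1 picked index 0: u0 ∈ [-1/9, 47/306)
j=2 picked index 1: u0 ∈ [13/306, 31/306)
j=3 picked index 2: u0 ∈ [-1/102, 4/51)
j=4 picked index 3: u0 ∈ [-5/153, 35/306)
j=5 picked index 4: u0 ∈ [1/306, 23/153)
j=6 picked index 5: u0 ∈ [2/51, 14/51)
j=7 picked index 5: u0 ∈ [-11/153, 25/153)
j=8 picked index 8: u0 ∈ [8/153, 1/9)
intersection: [8/153, 4/51)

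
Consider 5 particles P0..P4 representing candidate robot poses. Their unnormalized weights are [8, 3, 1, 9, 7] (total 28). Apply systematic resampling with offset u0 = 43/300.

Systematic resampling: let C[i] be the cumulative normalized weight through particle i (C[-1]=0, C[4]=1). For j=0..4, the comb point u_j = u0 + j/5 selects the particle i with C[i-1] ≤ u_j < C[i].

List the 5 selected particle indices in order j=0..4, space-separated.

C = [2/7, 11/28, 3/7, 3/4, 1]
j=0: u_0=43/300 ∈ [0, 2/7) → index 0
j=1: u_1=103/300 ∈ [2/7, 11/28) → index 1
j=2: u_2=163/300 ∈ [3/7, 3/4) → index 3
j=3: u_3=223/300 ∈ [3/7, 3/4) → index 3
j=4: u_4=283/300 ∈ [3/4, 1) → index 4

0 1 3 3 4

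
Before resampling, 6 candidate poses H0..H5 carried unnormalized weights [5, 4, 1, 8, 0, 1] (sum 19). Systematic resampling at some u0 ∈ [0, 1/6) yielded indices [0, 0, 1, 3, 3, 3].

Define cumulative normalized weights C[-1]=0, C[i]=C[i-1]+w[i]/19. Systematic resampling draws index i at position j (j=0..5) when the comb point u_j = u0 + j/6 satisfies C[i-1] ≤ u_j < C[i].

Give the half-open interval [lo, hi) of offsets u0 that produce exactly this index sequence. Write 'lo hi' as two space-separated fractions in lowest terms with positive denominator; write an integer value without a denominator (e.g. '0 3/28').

C = [5/19, 9/19, 10/19, 18/19, 18/19, 1]
j=0 picked index 0: u0 ∈ [0, 5/19)
j=1 picked index 0: u0 ∈ [-1/6, 11/114)
j=2 picked index 1: u0 ∈ [-4/57, 8/57)
j=3 picked index 3: u0 ∈ [1/38, 17/38)
j=4 picked index 3: u0 ∈ [-8/57, 16/57)
j=5 picked index 3: u0 ∈ [-35/114, 13/114)
intersection: [1/38, 11/114)

1/38 11/114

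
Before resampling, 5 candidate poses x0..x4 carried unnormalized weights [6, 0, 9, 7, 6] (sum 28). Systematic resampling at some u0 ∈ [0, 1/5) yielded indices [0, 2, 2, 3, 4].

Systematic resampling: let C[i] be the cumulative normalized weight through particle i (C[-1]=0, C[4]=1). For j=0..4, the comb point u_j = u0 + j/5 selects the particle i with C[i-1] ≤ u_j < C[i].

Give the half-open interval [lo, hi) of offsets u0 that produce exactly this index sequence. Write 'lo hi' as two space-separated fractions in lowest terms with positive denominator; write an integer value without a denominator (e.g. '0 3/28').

C = [3/14, 3/14, 15/28, 11/14, 1]
j=0 picked index 0: u0 ∈ [0, 3/14)
j=1 picked index 2: u0 ∈ [1/70, 47/140)
j=2 picked index 2: u0 ∈ [-13/70, 19/140)
j=3 picked index 3: u0 ∈ [-9/140, 13/70)
j=4 picked index 4: u0 ∈ [-1/70, 1/5)
intersection: [1/70, 19/140)

1/70 19/140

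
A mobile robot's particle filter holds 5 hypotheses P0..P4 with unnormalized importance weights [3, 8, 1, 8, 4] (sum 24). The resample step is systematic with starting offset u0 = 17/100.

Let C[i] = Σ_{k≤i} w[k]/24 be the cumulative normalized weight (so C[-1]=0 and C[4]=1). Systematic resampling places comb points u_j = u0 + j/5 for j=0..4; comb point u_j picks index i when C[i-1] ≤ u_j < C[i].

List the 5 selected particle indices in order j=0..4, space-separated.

C = [1/8, 11/24, 1/2, 5/6, 1]
j=0: u_0=17/100 ∈ [1/8, 11/24) → index 1
j=1: u_1=37/100 ∈ [1/8, 11/24) → index 1
j=2: u_2=57/100 ∈ [1/2, 5/6) → index 3
j=3: u_3=77/100 ∈ [1/2, 5/6) → index 3
j=4: u_4=97/100 ∈ [5/6, 1) → index 4

1 1 3 3 4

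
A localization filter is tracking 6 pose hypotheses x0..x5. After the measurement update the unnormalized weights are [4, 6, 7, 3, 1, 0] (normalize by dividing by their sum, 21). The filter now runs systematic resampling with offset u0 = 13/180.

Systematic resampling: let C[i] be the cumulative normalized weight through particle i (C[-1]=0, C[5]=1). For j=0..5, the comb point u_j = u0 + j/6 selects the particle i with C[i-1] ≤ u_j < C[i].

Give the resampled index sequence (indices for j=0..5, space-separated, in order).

0 1 1 2 2 3

C = [4/21, 10/21, 17/21, 20/21, 1, 1]
j=0: u_0=13/180 ∈ [0, 4/21) → index 0
j=1: u_1=43/180 ∈ [4/21, 10/21) → index 1
j=2: u_2=73/180 ∈ [4/21, 10/21) → index 1
j=3: u_3=103/180 ∈ [10/21, 17/21) → index 2
j=4: u_4=133/180 ∈ [10/21, 17/21) → index 2
j=5: u_5=163/180 ∈ [17/21, 20/21) → index 3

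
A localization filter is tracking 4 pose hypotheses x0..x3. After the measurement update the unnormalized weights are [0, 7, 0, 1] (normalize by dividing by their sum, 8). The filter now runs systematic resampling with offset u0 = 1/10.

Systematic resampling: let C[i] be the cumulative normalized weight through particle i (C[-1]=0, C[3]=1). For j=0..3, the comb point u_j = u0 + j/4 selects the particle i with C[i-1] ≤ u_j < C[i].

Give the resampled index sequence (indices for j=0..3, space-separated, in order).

C = [0, 7/8, 7/8, 1]
j=0: u_0=1/10 ∈ [0, 7/8) → index 1
j=1: u_1=7/20 ∈ [0, 7/8) → index 1
j=2: u_2=3/5 ∈ [0, 7/8) → index 1
j=3: u_3=17/20 ∈ [0, 7/8) → index 1

1 1 1 1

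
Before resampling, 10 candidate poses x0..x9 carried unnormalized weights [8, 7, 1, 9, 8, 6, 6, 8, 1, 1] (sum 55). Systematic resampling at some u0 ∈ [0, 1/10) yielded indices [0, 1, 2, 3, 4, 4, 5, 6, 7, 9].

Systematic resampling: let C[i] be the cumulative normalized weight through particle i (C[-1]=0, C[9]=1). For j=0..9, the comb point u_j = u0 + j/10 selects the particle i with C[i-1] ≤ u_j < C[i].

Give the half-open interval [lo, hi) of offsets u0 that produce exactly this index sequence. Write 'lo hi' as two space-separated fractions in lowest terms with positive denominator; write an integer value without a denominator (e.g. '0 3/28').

C = [8/55, 3/11, 16/55, 5/11, 3/5, 39/55, 9/11, 53/55, 54/55, 1]
j=0 picked index 0: u0 ∈ [0, 8/55)
j=1 picked index 1: u0 ∈ [1/22, 19/110)
j=2 picked index 2: u0 ∈ [4/55, 1/11)
j=3 picked index 3: u0 ∈ [-1/110, 17/110)
j=4 picked index 4: u0 ∈ [3/55, 1/5)
j=5 picked index 4: u0 ∈ [-1/22, 1/10)
j=6 picked index 5: u0 ∈ [0, 6/55)
j=7 picked index 6: u0 ∈ [1/110, 13/110)
j=8 picked index 7: u0 ∈ [1/55, 9/55)
j=9 picked index 9: u0 ∈ [9/110, 1/10)
intersection: [9/110, 1/11)

9/110 1/11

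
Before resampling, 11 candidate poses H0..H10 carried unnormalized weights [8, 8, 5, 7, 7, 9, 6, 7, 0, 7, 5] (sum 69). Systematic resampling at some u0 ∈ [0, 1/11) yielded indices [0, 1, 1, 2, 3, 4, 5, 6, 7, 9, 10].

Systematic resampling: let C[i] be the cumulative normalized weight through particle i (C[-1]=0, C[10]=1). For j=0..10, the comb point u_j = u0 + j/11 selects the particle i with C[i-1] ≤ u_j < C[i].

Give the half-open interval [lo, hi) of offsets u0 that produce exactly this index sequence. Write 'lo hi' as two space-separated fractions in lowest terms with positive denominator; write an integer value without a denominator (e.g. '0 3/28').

C = [8/69, 16/69, 7/23, 28/69, 35/69, 44/69, 50/69, 19/23, 19/23, 64/69, 1]
j=0 picked index 0: u0 ∈ [0, 8/69)
j=1 picked index 1: u0 ∈ [19/759, 107/759)
j=2 picked index 1: u0 ∈ [-50/759, 38/759)
j=3 picked index 2: u0 ∈ [-31/759, 8/253)
j=4 picked index 3: u0 ∈ [-15/253, 32/759)
j=5 picked index 4: u0 ∈ [-37/759, 40/759)
j=6 picked index 5: u0 ∈ [-29/759, 70/759)
j=7 picked index 6: u0 ∈ [1/759, 67/759)
j=8 picked index 7: u0 ∈ [-2/759, 25/253)
j=9 picked index 9: u0 ∈ [2/253, 83/759)
j=10 picked index 10: u0 ∈ [14/759, 1/11)
intersection: [19/759, 8/253)

19/759 8/253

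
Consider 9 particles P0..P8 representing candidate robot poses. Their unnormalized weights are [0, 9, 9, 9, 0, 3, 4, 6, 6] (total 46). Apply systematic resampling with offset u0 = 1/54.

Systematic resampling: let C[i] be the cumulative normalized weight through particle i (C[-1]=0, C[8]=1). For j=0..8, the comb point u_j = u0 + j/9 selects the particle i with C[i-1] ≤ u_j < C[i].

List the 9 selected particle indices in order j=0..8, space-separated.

C = [0, 9/46, 9/23, 27/46, 27/46, 15/23, 17/23, 20/23, 1]
j=0: u_0=1/54 ∈ [0, 9/46) → index 1
j=1: u_1=7/54 ∈ [0, 9/46) → index 1
j=2: u_2=13/54 ∈ [9/46, 9/23) → index 2
j=3: u_3=19/54 ∈ [9/46, 9/23) → index 2
j=4: u_4=25/54 ∈ [9/23, 27/46) → index 3
j=5: u_5=31/54 ∈ [9/23, 27/46) → index 3
j=6: u_6=37/54 ∈ [15/23, 17/23) → index 6
j=7: u_7=43/54 ∈ [17/23, 20/23) → index 7
j=8: u_8=49/54 ∈ [20/23, 1) → index 8

1 1 2 2 3 3 6 7 8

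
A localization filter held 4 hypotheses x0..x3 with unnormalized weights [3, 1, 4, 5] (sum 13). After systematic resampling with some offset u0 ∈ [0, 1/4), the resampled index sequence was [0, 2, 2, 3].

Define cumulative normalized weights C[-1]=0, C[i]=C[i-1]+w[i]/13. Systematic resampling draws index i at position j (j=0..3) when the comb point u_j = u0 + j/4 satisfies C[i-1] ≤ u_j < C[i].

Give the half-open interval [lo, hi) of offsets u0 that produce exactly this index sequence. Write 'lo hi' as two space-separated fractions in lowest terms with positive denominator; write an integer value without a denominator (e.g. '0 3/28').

3/52 3/26

C = [3/13, 4/13, 8/13, 1]
j=0 picked index 0: u0 ∈ [0, 3/13)
j=1 picked index 2: u0 ∈ [3/52, 19/52)
j=2 picked index 2: u0 ∈ [-5/26, 3/26)
j=3 picked index 3: u0 ∈ [-7/52, 1/4)
intersection: [3/52, 3/26)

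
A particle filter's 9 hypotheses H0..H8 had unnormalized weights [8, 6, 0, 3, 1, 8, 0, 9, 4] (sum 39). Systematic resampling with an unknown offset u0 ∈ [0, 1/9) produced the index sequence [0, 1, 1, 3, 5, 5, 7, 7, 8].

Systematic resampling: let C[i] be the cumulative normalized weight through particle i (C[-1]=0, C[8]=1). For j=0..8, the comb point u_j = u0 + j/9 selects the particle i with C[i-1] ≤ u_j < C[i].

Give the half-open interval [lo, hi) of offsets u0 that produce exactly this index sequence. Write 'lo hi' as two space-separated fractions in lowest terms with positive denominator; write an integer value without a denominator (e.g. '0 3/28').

C = [8/39, 14/39, 14/39, 17/39, 6/13, 2/3, 2/3, 35/39, 1]
j=0 picked index 0: u0 ∈ [0, 8/39)
j=1 picked index 1: u0 ∈ [11/117, 29/117)
j=2 picked index 1: u0 ∈ [-2/117, 16/117)
j=3 picked index 3: u0 ∈ [1/39, 4/39)
j=4 picked index 5: u0 ∈ [2/117, 2/9)
j=5 picked index 5: u0 ∈ [-11/117, 1/9)
j=6 picked index 7: u0 ∈ [0, 3/13)
j=7 picked index 7: u0 ∈ [-1/9, 14/117)
j=8 picked index 8: u0 ∈ [1/117, 1/9)
intersection: [11/117, 4/39)

11/117 4/39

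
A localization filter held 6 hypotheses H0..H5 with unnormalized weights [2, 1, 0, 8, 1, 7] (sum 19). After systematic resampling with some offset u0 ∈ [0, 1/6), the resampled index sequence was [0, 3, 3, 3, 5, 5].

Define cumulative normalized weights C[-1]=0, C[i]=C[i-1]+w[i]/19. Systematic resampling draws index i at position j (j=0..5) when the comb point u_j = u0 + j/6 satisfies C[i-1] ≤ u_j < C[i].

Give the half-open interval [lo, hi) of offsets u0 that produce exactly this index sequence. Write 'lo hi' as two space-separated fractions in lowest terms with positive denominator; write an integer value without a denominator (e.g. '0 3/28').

C = [2/19, 3/19, 3/19, 11/19, 12/19, 1]
j=0 picked index 0: u0 ∈ [0, 2/19)
j=1 picked index 3: u0 ∈ [-1/114, 47/114)
j=2 picked index 3: u0 ∈ [-10/57, 14/57)
j=3 picked index 3: u0 ∈ [-13/38, 3/38)
j=4 picked index 5: u0 ∈ [-2/57, 1/3)
j=5 picked index 5: u0 ∈ [-23/114, 1/6)
intersection: [0, 3/38)

0 3/38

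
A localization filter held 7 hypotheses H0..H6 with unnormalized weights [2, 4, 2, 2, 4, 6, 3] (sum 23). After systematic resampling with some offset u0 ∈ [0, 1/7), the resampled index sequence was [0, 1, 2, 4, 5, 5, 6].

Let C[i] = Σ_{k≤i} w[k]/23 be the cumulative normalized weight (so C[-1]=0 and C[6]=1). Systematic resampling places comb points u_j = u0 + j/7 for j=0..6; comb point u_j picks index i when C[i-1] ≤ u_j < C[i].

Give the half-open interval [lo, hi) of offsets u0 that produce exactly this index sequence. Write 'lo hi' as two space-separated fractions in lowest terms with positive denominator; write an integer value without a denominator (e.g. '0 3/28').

C = [2/23, 6/23, 8/23, 10/23, 14/23, 20/23, 1]
j=0 picked index 0: u0 ∈ [0, 2/23)
j=1 picked index 1: u0 ∈ [-9/161, 19/161)
j=2 picked index 2: u0 ∈ [-4/161, 10/161)
j=3 picked index 4: u0 ∈ [1/161, 29/161)
j=4 picked index 5: u0 ∈ [6/161, 48/161)
j=5 picked index 5: u0 ∈ [-17/161, 25/161)
j=6 picked index 6: u0 ∈ [2/161, 1/7)
intersection: [6/161, 10/161)

6/161 10/161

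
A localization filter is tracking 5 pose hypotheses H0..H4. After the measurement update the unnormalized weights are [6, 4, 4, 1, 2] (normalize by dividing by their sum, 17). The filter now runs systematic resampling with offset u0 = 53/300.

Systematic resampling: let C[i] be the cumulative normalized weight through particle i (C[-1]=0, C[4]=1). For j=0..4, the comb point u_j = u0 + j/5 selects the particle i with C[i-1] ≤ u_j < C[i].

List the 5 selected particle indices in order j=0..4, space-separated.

C = [6/17, 10/17, 14/17, 15/17, 1]
j=0: u_0=53/300 ∈ [0, 6/17) → index 0
j=1: u_1=113/300 ∈ [6/17, 10/17) → index 1
j=2: u_2=173/300 ∈ [6/17, 10/17) → index 1
j=3: u_3=233/300 ∈ [10/17, 14/17) → index 2
j=4: u_4=293/300 ∈ [15/17, 1) → index 4

0 1 1 2 4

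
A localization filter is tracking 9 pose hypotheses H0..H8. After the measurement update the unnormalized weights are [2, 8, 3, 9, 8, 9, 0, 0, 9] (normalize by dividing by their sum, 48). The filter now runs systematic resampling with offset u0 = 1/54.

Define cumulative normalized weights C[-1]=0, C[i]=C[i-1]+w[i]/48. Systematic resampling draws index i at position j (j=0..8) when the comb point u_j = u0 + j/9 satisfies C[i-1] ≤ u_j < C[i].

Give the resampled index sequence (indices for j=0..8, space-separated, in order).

C = [1/24, 5/24, 13/48, 11/24, 5/8, 13/16, 13/16, 13/16, 1]
j=0: u_0=1/54 ∈ [0, 1/24) → index 0
j=1: u_1=7/54 ∈ [1/24, 5/24) → index 1
j=2: u_2=13/54 ∈ [5/24, 13/48) → index 2
j=3: u_3=19/54 ∈ [13/48, 11/24) → index 3
j=4: u_4=25/54 ∈ [11/24, 5/8) → index 4
j=5: u_5=31/54 ∈ [11/24, 5/8) → index 4
j=6: u_6=37/54 ∈ [5/8, 13/16) → index 5
j=7: u_7=43/54 ∈ [5/8, 13/16) → index 5
j=8: u_8=49/54 ∈ [13/16, 1) → index 8

0 1 2 3 4 4 5 5 8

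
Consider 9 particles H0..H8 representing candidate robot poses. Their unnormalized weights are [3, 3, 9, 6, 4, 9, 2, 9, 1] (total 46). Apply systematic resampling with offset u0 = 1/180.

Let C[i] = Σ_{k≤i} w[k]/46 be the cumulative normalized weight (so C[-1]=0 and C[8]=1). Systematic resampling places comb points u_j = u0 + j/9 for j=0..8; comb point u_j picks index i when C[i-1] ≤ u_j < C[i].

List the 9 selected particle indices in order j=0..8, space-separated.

C = [3/46, 3/23, 15/46, 21/46, 25/46, 17/23, 18/23, 45/46, 1]
j=0: u_0=1/180 ∈ [0, 3/46) → index 0
j=1: u_1=7/60 ∈ [3/46, 3/23) → index 1
j=2: u_2=41/180 ∈ [3/23, 15/46) → index 2
j=3: u_3=61/180 ∈ [15/46, 21/46) → index 3
j=4: u_4=9/20 ∈ [15/46, 21/46) → index 3
j=5: u_5=101/180 ∈ [25/46, 17/23) → index 5
j=6: u_6=121/180 ∈ [25/46, 17/23) → index 5
j=7: u_7=47/60 ∈ [18/23, 45/46) → index 7
j=8: u_8=161/180 ∈ [18/23, 45/46) → index 7

0 1 2 3 3 5 5 7 7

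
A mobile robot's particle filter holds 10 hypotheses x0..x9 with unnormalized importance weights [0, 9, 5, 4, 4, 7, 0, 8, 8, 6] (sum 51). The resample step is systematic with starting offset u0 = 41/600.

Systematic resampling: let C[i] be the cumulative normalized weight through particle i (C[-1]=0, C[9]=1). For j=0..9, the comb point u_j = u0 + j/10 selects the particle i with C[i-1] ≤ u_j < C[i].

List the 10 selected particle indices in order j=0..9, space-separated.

1 1 2 4 5 5 7 8 8 9

C = [0, 3/17, 14/51, 6/17, 22/51, 29/51, 29/51, 37/51, 15/17, 1]
j=0: u_0=41/600 ∈ [0, 3/17) → index 1
j=1: u_1=101/600 ∈ [0, 3/17) → index 1
j=2: u_2=161/600 ∈ [3/17, 14/51) → index 2
j=3: u_3=221/600 ∈ [6/17, 22/51) → index 4
j=4: u_4=281/600 ∈ [22/51, 29/51) → index 5
j=5: u_5=341/600 ∈ [22/51, 29/51) → index 5
j=6: u_6=401/600 ∈ [29/51, 37/51) → index 7
j=7: u_7=461/600 ∈ [37/51, 15/17) → index 8
j=8: u_8=521/600 ∈ [37/51, 15/17) → index 8
j=9: u_9=581/600 ∈ [15/17, 1) → index 9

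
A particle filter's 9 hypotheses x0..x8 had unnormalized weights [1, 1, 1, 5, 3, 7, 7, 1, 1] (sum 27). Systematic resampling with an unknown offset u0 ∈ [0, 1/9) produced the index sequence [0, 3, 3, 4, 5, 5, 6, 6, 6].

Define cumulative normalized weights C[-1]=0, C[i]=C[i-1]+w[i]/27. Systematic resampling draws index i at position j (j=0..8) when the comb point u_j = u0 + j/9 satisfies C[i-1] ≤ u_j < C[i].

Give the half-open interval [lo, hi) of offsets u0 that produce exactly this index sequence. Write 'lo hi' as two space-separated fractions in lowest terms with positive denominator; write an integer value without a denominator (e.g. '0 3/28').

C = [1/27, 2/27, 1/9, 8/27, 11/27, 2/3, 25/27, 26/27, 1]
j=0 picked index 0: u0 ∈ [0, 1/27)
j=1 picked index 3: u0 ∈ [0, 5/27)
j=2 picked index 3: u0 ∈ [-1/9, 2/27)
j=3 picked index 4: u0 ∈ [-1/27, 2/27)
j=4 picked index 5: u0 ∈ [-1/27, 2/9)
j=5 picked index 5: u0 ∈ [-4/27, 1/9)
j=6 picked index 6: u0 ∈ [0, 7/27)
j=7 picked index 6: u0 ∈ [-1/9, 4/27)
j=8 picked index 6: u0 ∈ [-2/9, 1/27)
intersection: [0, 1/27)

0 1/27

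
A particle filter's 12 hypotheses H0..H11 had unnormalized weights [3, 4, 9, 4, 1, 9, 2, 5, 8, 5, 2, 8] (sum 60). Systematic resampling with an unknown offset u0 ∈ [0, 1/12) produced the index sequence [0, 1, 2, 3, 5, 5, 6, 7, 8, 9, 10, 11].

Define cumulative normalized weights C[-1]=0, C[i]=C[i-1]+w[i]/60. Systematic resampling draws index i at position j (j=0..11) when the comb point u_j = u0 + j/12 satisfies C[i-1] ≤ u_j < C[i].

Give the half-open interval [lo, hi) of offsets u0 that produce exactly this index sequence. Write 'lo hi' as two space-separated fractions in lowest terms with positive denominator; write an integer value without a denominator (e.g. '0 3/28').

C = [1/20, 7/60, 4/15, 1/3, 7/20, 1/2, 8/15, 37/60, 3/4, 5/6, 13/15, 1]
j=0 picked index 0: u0 ∈ [0, 1/20)
j=1 picked index 1: u0 ∈ [-1/30, 1/30)
j=2 picked index 2: u0 ∈ [-1/20, 1/10)
j=3 picked index 3: u0 ∈ [1/60, 1/12)
j=4 picked index 5: u0 ∈ [1/60, 1/6)
j=5 picked index 5: u0 ∈ [-1/15, 1/12)
j=6 picked index 6: u0 ∈ [0, 1/30)
j=7 picked index 7: u0 ∈ [-1/20, 1/30)
j=8 picked index 8: u0 ∈ [-1/20, 1/12)
j=9 picked index 9: u0 ∈ [0, 1/12)
j=10 picked index 10: u0 ∈ [0, 1/30)
j=11 picked index 11: u0 ∈ [-1/20, 1/12)
intersection: [1/60, 1/30)

1/60 1/30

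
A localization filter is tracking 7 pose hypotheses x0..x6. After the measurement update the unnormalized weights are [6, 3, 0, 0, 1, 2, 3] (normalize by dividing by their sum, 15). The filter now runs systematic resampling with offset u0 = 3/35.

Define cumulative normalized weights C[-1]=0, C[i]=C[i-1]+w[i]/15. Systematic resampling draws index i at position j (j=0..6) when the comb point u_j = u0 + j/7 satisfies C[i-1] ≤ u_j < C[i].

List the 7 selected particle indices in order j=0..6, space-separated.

C = [2/5, 3/5, 3/5, 3/5, 2/3, 4/5, 1]
j=0: u_0=3/35 ∈ [0, 2/5) → index 0
j=1: u_1=8/35 ∈ [0, 2/5) → index 0
j=2: u_2=13/35 ∈ [0, 2/5) → index 0
j=3: u_3=18/35 ∈ [2/5, 3/5) → index 1
j=4: u_4=23/35 ∈ [3/5, 2/3) → index 4
j=5: u_5=4/5 ∈ [4/5, 1) → index 6
j=6: u_6=33/35 ∈ [4/5, 1) → index 6

0 0 0 1 4 6 6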